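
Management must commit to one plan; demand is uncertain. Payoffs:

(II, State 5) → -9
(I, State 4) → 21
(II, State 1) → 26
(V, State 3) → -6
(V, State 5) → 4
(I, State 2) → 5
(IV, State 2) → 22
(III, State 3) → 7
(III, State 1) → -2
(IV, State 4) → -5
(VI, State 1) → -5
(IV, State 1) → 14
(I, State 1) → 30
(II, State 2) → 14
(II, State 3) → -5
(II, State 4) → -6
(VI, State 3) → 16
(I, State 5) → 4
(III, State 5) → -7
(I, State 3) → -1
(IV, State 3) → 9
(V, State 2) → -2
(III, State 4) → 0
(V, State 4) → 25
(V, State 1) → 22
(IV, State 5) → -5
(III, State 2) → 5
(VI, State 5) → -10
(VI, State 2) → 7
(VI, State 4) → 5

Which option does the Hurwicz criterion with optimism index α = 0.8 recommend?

I: 0.8·30 + 0.2·(-1) = 23.8
II: 0.8·26 + 0.2·(-9) = 19
III: 0.8·7 + 0.2·(-7) = 4.2
IV: 0.8·22 + 0.2·(-5) = 16.6
V: 0.8·25 + 0.2·(-6) = 18.8
VI: 0.8·16 + 0.2·(-10) = 10.8
Highest Hurwicz score = 23.8 → I.

I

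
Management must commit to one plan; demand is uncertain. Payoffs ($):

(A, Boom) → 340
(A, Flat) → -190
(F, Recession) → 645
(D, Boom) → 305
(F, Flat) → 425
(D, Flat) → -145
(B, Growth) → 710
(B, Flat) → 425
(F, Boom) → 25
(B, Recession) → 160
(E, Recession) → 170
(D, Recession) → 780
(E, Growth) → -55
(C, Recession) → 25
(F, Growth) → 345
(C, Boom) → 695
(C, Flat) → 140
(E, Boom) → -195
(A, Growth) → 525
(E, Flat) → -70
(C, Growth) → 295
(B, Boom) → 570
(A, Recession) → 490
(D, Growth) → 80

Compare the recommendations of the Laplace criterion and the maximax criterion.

Row averages: A=291.25, B=466.25, C=288.75, D=255, E=-37.5, F=360
Highest average = 466.25 → B.
Row maxima: A=525, B=710, C=695, D=780, E=170, F=645
Best best-case = 780 → D.

laplace → B; maximax → D (disagree)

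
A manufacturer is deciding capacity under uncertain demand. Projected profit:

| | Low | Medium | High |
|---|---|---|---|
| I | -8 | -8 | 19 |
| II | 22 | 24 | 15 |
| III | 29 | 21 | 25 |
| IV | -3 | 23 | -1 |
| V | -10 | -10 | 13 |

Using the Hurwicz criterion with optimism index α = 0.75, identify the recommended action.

III

I: 0.75·19 + 0.25·(-8) = 12.25
II: 0.75·24 + 0.25·15 = 21.75
III: 0.75·29 + 0.25·21 = 27
IV: 0.75·23 + 0.25·(-3) = 16.5
V: 0.75·13 + 0.25·(-10) = 7.25
Highest Hurwicz score = 27 → III.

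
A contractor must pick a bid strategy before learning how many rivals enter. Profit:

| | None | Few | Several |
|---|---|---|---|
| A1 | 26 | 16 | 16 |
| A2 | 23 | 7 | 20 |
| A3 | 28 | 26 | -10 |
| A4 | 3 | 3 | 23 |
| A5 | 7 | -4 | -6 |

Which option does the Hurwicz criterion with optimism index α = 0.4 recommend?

A1: 0.4·26 + 0.6·16 = 20
A2: 0.4·23 + 0.6·7 = 13.4
A3: 0.4·28 + 0.6·(-10) = 5.2
A4: 0.4·23 + 0.6·3 = 11
A5: 0.4·7 + 0.6·(-6) = -0.8
Highest Hurwicz score = 20 → A1.

A1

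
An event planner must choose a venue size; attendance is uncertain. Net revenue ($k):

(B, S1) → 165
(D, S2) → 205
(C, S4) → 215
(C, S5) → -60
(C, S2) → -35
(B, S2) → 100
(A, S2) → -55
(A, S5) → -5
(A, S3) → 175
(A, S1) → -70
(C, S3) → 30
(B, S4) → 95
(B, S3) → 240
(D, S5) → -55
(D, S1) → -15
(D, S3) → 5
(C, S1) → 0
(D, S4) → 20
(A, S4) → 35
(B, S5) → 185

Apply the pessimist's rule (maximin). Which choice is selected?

B

Row minima: A=-70, B=95, C=-60, D=-55
Best worst-case = 95 → B.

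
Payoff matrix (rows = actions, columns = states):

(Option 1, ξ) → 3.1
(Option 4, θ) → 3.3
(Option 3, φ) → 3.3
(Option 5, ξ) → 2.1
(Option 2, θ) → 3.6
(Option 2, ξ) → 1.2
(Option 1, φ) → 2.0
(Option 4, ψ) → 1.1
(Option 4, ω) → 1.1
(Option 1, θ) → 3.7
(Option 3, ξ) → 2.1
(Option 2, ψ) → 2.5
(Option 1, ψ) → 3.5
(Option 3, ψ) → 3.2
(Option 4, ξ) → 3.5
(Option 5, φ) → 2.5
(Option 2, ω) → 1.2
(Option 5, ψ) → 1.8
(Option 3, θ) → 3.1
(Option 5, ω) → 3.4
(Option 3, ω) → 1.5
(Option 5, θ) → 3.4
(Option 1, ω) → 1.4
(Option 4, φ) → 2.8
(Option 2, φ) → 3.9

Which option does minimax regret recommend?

Column bests: θ=3.7, φ=3.9, ψ=3.5, ω=3.4, ξ=3.5.
Option 1 regrets: 0.0, 1.9, 0.0, 2.0, 0.4 → max 2.0
Option 2 regrets: 0.1, 0.0, 1.0, 2.2, 2.3 → max 2.3
Option 3 regrets: 0.6, 0.6, 0.3, 1.9, 1.4 → max 1.9
Option 4 regrets: 0.4, 1.1, 2.4, 2.3, 0.0 → max 2.4
Option 5 regrets: 0.3, 1.4, 1.7, 0.0, 1.4 → max 1.7
Smallest max regret = 1.7 → Option 5.

Option 5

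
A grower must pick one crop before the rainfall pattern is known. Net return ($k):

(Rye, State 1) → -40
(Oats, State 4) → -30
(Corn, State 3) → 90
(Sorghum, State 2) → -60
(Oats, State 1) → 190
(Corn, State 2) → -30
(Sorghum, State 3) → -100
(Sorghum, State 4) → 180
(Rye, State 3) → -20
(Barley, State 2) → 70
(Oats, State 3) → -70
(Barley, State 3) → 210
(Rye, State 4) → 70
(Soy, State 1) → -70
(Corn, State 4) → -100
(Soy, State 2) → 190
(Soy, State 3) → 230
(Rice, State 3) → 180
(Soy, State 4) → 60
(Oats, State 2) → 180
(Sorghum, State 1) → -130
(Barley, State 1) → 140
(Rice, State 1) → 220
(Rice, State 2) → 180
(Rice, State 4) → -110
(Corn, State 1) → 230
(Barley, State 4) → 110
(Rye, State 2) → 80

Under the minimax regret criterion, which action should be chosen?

Barley

Column bests: State 1=230, State 2=190, State 3=230, State 4=180.
Oats regrets: 40, 10, 300, 210 → max 300
Barley regrets: 90, 120, 20, 70 → max 120
Sorghum regrets: 360, 250, 330, 0 → max 360
Corn regrets: 0, 220, 140, 280 → max 280
Rice regrets: 10, 10, 50, 290 → max 290
Rye regrets: 270, 110, 250, 110 → max 270
Soy regrets: 300, 0, 0, 120 → max 300
Smallest max regret = 120 → Barley.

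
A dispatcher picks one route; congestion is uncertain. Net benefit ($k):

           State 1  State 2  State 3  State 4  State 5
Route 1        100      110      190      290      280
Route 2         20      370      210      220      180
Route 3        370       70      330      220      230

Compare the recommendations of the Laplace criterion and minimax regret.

Row averages: Route 1=194, Route 2=200, Route 3=244
Highest average = 244 → Route 3.
Column bests: State 1=370, State 2=370, State 3=330, State 4=290, State 5=280.
Route 1 regrets: 270, 260, 140, 0, 0 → max 270
Route 2 regrets: 350, 0, 120, 70, 100 → max 350
Route 3 regrets: 0, 300, 0, 70, 50 → max 300
Smallest max regret = 270 → Route 1.

laplace → Route 3; minimax regret → Route 1 (disagree)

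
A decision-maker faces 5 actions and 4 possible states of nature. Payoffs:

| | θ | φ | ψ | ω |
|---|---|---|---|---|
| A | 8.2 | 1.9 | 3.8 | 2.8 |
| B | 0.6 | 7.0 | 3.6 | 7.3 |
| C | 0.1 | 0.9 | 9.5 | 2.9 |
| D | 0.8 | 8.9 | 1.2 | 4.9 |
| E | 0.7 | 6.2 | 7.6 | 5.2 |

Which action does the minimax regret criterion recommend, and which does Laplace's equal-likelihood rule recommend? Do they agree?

Column bests: θ=8.2, φ=8.9, ψ=9.5, ω=7.3.
A regrets: 0.0, 7.0, 5.7, 4.5 → max 7.0
B regrets: 7.6, 1.9, 5.9, 0.0 → max 7.6
C regrets: 8.1, 8.0, 0.0, 4.4 → max 8.1
D regrets: 7.4, 0.0, 8.3, 2.4 → max 8.3
E regrets: 7.5, 2.7, 1.9, 2.1 → max 7.5
Smallest max regret = 7.0 → A.
Row averages: A=4.175, B=4.625, C=3.35, D=3.95, E=4.925
Highest average = 4.925 → E.

minimax regret → A; laplace → E (disagree)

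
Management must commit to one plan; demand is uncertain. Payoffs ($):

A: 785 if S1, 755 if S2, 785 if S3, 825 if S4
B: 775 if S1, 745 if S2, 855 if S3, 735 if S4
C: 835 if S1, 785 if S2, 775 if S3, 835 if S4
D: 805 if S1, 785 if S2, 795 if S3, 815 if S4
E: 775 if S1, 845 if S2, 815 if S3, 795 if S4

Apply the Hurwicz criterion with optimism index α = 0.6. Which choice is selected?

E

A: 0.6·825 + 0.4·755 = 797
B: 0.6·855 + 0.4·735 = 807
C: 0.6·835 + 0.4·775 = 811
D: 0.6·815 + 0.4·785 = 803
E: 0.6·845 + 0.4·775 = 817
Highest Hurwicz score = 817 → E.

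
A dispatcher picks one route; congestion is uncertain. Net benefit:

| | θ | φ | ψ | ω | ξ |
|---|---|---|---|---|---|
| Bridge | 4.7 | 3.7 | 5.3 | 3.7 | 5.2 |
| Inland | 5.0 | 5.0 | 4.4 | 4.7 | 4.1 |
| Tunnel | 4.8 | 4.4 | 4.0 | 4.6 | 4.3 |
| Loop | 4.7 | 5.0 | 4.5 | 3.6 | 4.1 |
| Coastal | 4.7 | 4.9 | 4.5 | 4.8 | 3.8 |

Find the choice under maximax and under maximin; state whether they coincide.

maximax → Bridge; maximin → Inland (disagree)

Row maxima: Bridge=5.3, Inland=5.0, Tunnel=4.8, Loop=5.0, Coastal=4.9
Best best-case = 5.3 → Bridge.
Row minima: Bridge=3.7, Inland=4.1, Tunnel=4.0, Loop=3.6, Coastal=3.8
Best worst-case = 4.1 → Inland.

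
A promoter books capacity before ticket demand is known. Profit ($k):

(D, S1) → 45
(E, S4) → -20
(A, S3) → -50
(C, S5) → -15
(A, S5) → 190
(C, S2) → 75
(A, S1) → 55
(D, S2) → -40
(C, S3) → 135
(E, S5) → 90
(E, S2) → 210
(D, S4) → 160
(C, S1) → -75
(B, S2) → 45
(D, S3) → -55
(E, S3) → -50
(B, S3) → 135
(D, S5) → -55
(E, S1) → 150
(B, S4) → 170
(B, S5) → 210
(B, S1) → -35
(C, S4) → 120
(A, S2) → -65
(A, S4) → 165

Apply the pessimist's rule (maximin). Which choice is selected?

Row minima: A=-65, B=-35, C=-75, D=-55, E=-50
Best worst-case = -35 → B.

B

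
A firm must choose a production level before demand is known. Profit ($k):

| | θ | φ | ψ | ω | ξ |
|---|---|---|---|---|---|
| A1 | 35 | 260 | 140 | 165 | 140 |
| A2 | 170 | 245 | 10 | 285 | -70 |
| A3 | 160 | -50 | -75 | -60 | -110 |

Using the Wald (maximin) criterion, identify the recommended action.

Row minima: A1=35, A2=-70, A3=-110
Best worst-case = 35 → A1.

A1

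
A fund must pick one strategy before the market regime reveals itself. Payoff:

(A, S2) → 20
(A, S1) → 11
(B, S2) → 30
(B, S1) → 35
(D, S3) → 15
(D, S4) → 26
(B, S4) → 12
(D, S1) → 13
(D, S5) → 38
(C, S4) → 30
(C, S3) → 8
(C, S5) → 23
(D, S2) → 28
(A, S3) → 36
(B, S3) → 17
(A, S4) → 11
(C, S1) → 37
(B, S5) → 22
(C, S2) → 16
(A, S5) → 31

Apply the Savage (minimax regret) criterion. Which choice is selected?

Column bests: S1=37, S2=30, S3=36, S4=30, S5=38.
A regrets: 26, 10, 0, 19, 7 → max 26
B regrets: 2, 0, 19, 18, 16 → max 19
C regrets: 0, 14, 28, 0, 15 → max 28
D regrets: 24, 2, 21, 4, 0 → max 24
Smallest max regret = 19 → B.

B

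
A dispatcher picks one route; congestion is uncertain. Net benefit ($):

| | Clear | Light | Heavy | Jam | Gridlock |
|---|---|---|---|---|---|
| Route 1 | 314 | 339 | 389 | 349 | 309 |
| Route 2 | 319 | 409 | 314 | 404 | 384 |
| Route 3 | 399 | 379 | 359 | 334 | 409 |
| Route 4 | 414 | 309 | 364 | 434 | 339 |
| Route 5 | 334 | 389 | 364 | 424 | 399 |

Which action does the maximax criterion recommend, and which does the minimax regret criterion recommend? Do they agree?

maximax → Route 4; minimax regret → Route 5 (disagree)

Row maxima: Route 1=389, Route 2=409, Route 3=409, Route 4=434, Route 5=424
Best best-case = 434 → Route 4.
Column bests: Clear=414, Light=409, Heavy=389, Jam=434, Gridlock=409.
Route 1 regrets: 100, 70, 0, 85, 100 → max 100
Route 2 regrets: 95, 0, 75, 30, 25 → max 95
Route 3 regrets: 15, 30, 30, 100, 0 → max 100
Route 4 regrets: 0, 100, 25, 0, 70 → max 100
Route 5 regrets: 80, 20, 25, 10, 10 → max 80
Smallest max regret = 80 → Route 5.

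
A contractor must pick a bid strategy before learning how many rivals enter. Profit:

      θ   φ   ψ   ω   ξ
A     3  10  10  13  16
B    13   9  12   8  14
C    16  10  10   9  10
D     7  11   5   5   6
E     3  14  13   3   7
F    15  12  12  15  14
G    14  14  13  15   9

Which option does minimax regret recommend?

F

Column bests: θ=16, φ=14, ψ=13, ω=15, ξ=16.
A regrets: 13, 4, 3, 2, 0 → max 13
B regrets: 3, 5, 1, 7, 2 → max 7
C regrets: 0, 4, 3, 6, 6 → max 6
D regrets: 9, 3, 8, 10, 10 → max 10
E regrets: 13, 0, 0, 12, 9 → max 13
F regrets: 1, 2, 1, 0, 2 → max 2
G regrets: 2, 0, 0, 0, 7 → max 7
Smallest max regret = 2 → F.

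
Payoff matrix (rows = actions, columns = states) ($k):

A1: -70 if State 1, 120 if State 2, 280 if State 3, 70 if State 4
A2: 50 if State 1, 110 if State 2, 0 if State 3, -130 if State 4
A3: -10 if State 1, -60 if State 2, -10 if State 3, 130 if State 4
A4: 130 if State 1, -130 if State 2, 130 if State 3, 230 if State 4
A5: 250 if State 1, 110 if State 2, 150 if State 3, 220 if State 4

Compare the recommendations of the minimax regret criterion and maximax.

minimax regret → A5; maximax → A1 (disagree)

Column bests: State 1=250, State 2=120, State 3=280, State 4=230.
A1 regrets: 320, 0, 0, 160 → max 320
A2 regrets: 200, 10, 280, 360 → max 360
A3 regrets: 260, 180, 290, 100 → max 290
A4 regrets: 120, 250, 150, 0 → max 250
A5 regrets: 0, 10, 130, 10 → max 130
Smallest max regret = 130 → A5.
Row maxima: A1=280, A2=110, A3=130, A4=230, A5=250
Best best-case = 280 → A1.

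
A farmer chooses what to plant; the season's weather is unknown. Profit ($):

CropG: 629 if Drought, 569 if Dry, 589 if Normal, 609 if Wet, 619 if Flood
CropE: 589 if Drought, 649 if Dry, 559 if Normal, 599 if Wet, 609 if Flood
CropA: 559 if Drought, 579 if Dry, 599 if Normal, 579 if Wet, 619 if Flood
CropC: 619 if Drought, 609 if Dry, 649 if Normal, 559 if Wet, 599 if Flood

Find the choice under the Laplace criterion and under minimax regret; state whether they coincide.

Row averages: CropG=603, CropE=601, CropA=587, CropC=607
Highest average = 607 → CropC.
Column bests: Drought=629, Dry=649, Normal=649, Wet=609, Flood=619.
CropG regrets: 0, 80, 60, 0, 0 → max 80
CropE regrets: 40, 0, 90, 10, 10 → max 90
CropA regrets: 70, 70, 50, 30, 0 → max 70
CropC regrets: 10, 40, 0, 50, 20 → max 50
Smallest max regret = 50 → CropC.

laplace → CropC; minimax regret → CropC (agree)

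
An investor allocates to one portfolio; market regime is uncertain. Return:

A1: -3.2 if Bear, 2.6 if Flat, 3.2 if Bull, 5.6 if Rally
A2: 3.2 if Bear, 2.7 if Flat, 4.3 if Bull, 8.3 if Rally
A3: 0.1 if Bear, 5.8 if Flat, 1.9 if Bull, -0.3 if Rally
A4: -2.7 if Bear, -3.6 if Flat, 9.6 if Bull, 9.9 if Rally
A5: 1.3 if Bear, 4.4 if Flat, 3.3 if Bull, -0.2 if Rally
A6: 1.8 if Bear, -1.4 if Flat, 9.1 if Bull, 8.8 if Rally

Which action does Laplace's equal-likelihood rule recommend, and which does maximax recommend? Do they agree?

Row averages: A1=2.05, A2=4.625, A3=1.875, A4=3.3, A5=2.2, A6=4.575
Highest average = 4.625 → A2.
Row maxima: A1=5.6, A2=8.3, A3=5.8, A4=9.9, A5=4.4, A6=9.1
Best best-case = 9.9 → A4.

laplace → A2; maximax → A4 (disagree)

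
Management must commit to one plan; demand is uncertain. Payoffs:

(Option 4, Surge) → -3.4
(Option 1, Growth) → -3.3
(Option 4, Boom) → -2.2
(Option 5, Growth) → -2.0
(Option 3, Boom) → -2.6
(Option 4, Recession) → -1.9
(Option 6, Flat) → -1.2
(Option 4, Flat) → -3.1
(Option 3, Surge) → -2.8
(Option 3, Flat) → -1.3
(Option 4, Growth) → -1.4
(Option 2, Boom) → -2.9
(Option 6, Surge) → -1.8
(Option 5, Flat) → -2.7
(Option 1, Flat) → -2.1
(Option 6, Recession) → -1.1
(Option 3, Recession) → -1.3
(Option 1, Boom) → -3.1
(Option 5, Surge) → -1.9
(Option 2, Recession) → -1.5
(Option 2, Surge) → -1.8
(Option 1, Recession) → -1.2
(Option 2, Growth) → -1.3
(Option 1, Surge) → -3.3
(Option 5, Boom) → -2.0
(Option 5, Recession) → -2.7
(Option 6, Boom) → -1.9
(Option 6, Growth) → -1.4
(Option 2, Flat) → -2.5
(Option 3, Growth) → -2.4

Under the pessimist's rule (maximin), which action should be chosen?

Option 6

Row minima: Option 1=-3.3, Option 2=-2.9, Option 3=-2.8, Option 4=-3.4, Option 5=-2.7, Option 6=-1.9
Best worst-case = -1.9 → Option 6.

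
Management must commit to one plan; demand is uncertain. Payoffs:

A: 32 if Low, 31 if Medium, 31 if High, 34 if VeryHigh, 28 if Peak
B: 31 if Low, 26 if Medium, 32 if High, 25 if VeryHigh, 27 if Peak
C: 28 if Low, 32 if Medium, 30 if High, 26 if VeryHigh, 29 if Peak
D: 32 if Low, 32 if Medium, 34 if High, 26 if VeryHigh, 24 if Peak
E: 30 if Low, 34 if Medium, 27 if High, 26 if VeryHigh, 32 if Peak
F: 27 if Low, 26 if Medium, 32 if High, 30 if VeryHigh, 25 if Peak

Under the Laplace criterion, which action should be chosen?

Row averages: A=31.2, B=28.2, C=29, D=29.6, E=29.8, F=28
Highest average = 31.2 → A.

A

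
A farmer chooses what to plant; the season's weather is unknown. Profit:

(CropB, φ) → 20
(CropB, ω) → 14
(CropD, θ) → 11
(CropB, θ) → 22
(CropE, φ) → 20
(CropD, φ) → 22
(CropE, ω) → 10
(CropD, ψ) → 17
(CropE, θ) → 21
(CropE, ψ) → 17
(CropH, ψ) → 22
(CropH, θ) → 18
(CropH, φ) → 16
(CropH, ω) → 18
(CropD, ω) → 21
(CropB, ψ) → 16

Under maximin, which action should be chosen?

CropH

Row minima: CropH=16, CropE=10, CropB=14, CropD=11
Best worst-case = 16 → CropH.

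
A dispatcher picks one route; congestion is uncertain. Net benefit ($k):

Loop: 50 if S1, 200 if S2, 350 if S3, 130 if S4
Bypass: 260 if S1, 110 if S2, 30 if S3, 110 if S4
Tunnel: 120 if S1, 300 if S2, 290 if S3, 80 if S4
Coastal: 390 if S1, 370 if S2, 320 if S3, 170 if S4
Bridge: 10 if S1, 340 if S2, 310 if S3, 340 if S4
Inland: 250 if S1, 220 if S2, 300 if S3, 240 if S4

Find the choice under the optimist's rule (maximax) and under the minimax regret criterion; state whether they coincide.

maximax → Coastal; minimax regret → Inland (disagree)

Row maxima: Loop=350, Bypass=260, Tunnel=300, Coastal=390, Bridge=340, Inland=300
Best best-case = 390 → Coastal.
Column bests: S1=390, S2=370, S3=350, S4=340.
Loop regrets: 340, 170, 0, 210 → max 340
Bypass regrets: 130, 260, 320, 230 → max 320
Tunnel regrets: 270, 70, 60, 260 → max 270
Coastal regrets: 0, 0, 30, 170 → max 170
Bridge regrets: 380, 30, 40, 0 → max 380
Inland regrets: 140, 150, 50, 100 → max 150
Smallest max regret = 150 → Inland.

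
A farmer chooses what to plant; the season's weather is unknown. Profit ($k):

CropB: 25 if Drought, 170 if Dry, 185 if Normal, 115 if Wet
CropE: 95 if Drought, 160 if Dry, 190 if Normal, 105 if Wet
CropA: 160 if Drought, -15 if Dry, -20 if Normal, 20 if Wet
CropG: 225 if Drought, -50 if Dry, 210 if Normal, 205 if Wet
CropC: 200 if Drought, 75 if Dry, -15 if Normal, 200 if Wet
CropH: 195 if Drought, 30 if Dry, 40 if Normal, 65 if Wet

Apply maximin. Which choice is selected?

Row minima: CropB=25, CropE=95, CropA=-20, CropG=-50, CropC=-15, CropH=30
Best worst-case = 95 → CropE.

CropE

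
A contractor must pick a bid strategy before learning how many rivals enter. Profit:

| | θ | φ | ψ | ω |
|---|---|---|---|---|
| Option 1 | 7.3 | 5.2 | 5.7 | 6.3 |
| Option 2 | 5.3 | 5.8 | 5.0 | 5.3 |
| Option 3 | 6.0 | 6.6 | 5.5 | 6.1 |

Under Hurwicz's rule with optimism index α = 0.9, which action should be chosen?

Option 1: 0.9·7.3 + 0.1·5.2 = 7.09
Option 2: 0.9·5.8 + 0.1·5.0 = 5.72
Option 3: 0.9·6.6 + 0.1·5.5 = 6.49
Highest Hurwicz score = 7.09 → Option 1.

Option 1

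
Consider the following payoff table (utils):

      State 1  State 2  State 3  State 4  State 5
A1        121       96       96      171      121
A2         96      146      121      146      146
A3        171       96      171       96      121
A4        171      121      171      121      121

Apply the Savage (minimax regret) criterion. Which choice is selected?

Column bests: State 1=171, State 2=146, State 3=171, State 4=171, State 5=146.
A1 regrets: 50, 50, 75, 0, 25 → max 75
A2 regrets: 75, 0, 50, 25, 0 → max 75
A3 regrets: 0, 50, 0, 75, 25 → max 75
A4 regrets: 0, 25, 0, 50, 25 → max 50
Smallest max regret = 50 → A4.

A4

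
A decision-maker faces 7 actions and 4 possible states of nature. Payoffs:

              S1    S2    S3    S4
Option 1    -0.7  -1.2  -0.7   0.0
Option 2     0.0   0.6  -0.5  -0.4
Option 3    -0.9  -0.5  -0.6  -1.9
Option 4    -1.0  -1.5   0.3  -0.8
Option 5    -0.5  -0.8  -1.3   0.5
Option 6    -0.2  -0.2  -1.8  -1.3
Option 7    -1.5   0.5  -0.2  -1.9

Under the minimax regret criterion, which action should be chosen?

Option 2

Column bests: S1=0.0, S2=0.6, S3=0.3, S4=0.5.
Option 1 regrets: 0.7, 1.8, 1.0, 0.5 → max 1.8
Option 2 regrets: 0.0, 0.0, 0.8, 0.9 → max 0.9
Option 3 regrets: 0.9, 1.1, 0.9, 2.4 → max 2.4
Option 4 regrets: 1.0, 2.1, 0.0, 1.3 → max 2.1
Option 5 regrets: 0.5, 1.4, 1.6, 0.0 → max 1.6
Option 6 regrets: 0.2, 0.8, 2.1, 1.8 → max 2.1
Option 7 regrets: 1.5, 0.1, 0.5, 2.4 → max 2.4
Smallest max regret = 0.9 → Option 2.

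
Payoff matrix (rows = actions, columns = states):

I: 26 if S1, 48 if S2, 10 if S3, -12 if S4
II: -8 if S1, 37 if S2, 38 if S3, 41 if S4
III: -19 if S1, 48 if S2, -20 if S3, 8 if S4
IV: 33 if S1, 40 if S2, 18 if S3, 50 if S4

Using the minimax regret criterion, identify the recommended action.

Column bests: S1=33, S2=48, S3=38, S4=50.
I regrets: 7, 0, 28, 62 → max 62
II regrets: 41, 11, 0, 9 → max 41
III regrets: 52, 0, 58, 42 → max 58
IV regrets: 0, 8, 20, 0 → max 20
Smallest max regret = 20 → IV.

IV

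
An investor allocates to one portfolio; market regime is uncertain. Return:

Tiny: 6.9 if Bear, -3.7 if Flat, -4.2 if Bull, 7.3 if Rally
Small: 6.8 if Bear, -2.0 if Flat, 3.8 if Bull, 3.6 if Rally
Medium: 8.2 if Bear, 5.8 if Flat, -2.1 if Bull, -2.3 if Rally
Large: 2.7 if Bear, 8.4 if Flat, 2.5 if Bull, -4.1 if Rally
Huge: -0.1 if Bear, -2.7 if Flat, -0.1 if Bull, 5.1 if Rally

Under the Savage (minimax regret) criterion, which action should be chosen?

Medium

Column bests: Bear=8.2, Flat=8.4, Bull=3.8, Rally=7.3.
Tiny regrets: 1.3, 12.1, 8.0, 0.0 → max 12.1
Small regrets: 1.4, 10.4, 0.0, 3.7 → max 10.4
Medium regrets: 0.0, 2.6, 5.9, 9.6 → max 9.6
Large regrets: 5.5, 0.0, 1.3, 11.4 → max 11.4
Huge regrets: 8.3, 11.1, 3.9, 2.2 → max 11.1
Smallest max regret = 9.6 → Medium.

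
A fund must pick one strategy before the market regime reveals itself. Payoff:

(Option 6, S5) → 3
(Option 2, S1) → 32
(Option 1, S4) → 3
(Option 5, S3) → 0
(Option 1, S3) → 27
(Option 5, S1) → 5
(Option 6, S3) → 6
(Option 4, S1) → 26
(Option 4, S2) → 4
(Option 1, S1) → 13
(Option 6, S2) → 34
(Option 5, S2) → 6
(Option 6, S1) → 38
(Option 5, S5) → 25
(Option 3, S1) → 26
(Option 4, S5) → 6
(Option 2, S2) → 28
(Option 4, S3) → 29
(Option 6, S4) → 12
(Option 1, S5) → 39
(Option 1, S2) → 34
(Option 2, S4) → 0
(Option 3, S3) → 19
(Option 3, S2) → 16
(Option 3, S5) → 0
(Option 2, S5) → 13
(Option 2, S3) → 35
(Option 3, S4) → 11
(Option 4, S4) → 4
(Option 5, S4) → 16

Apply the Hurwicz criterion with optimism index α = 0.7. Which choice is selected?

Option 1: 0.7·39 + 0.3·3 = 28.2
Option 2: 0.7·35 + 0.3·0 = 24.5
Option 3: 0.7·26 + 0.3·0 = 18.2
Option 4: 0.7·29 + 0.3·4 = 21.5
Option 5: 0.7·25 + 0.3·0 = 17.5
Option 6: 0.7·38 + 0.3·3 = 27.5
Highest Hurwicz score = 28.2 → Option 1.

Option 1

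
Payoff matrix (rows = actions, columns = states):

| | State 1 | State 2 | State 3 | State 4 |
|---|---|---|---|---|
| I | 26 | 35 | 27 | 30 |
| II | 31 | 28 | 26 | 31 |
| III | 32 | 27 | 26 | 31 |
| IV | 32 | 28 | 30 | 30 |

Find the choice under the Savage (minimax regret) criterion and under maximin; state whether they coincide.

minimax regret → I; maximin → IV (disagree)

Column bests: State 1=32, State 2=35, State 3=30, State 4=31.
I regrets: 6, 0, 3, 1 → max 6
II regrets: 1, 7, 4, 0 → max 7
III regrets: 0, 8, 4, 0 → max 8
IV regrets: 0, 7, 0, 1 → max 7
Smallest max regret = 6 → I.
Row minima: I=26, II=26, III=26, IV=28
Best worst-case = 28 → IV.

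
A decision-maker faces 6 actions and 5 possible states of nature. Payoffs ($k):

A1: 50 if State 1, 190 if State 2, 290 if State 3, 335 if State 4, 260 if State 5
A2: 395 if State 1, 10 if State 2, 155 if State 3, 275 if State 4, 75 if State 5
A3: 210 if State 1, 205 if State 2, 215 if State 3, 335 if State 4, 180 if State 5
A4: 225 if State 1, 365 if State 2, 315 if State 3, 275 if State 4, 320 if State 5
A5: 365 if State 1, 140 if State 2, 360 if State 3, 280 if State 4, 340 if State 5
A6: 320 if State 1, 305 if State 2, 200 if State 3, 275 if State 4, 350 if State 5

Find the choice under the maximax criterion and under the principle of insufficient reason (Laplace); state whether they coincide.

Row maxima: A1=335, A2=395, A3=335, A4=365, A5=365, A6=350
Best best-case = 395 → A2.
Row averages: A1=225, A2=182, A3=229, A4=300, A5=297, A6=290
Highest average = 300 → A4.

maximax → A2; laplace → A4 (disagree)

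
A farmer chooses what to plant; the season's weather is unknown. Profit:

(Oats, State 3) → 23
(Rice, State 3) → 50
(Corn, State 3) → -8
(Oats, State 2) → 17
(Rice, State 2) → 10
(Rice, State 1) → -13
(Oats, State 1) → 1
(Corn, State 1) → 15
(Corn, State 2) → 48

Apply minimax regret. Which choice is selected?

Column bests: State 1=15, State 2=48, State 3=50.
Corn regrets: 0, 0, 58 → max 58
Rice regrets: 28, 38, 0 → max 38
Oats regrets: 14, 31, 27 → max 31
Smallest max regret = 31 → Oats.

Oats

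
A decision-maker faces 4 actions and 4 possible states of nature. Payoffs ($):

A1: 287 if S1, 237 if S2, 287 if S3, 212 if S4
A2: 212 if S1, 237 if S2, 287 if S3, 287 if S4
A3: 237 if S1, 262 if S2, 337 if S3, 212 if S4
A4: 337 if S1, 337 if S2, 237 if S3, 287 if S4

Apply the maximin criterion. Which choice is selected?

Row minima: A1=212, A2=212, A3=212, A4=237
Best worst-case = 237 → A4.

A4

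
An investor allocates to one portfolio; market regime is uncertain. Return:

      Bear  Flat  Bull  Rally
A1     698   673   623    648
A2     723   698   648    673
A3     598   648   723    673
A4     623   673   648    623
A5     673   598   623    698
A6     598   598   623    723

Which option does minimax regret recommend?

Column bests: Bear=723, Flat=698, Bull=723, Rally=723.
A1 regrets: 25, 25, 100, 75 → max 100
A2 regrets: 0, 0, 75, 50 → max 75
A3 regrets: 125, 50, 0, 50 → max 125
A4 regrets: 100, 25, 75, 100 → max 100
A5 regrets: 50, 100, 100, 25 → max 100
A6 regrets: 125, 100, 100, 0 → max 125
Smallest max regret = 75 → A2.

A2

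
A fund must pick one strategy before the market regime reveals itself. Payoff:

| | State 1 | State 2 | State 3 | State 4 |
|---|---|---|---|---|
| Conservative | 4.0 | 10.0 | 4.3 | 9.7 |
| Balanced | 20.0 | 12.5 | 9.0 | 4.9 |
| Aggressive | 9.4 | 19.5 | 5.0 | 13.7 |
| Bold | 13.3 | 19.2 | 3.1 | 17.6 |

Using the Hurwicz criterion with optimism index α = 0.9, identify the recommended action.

Balanced

Conservative: 0.9·10.0 + 0.1·4.0 = 9.4
Balanced: 0.9·20.0 + 0.1·4.9 = 18.49
Aggressive: 0.9·19.5 + 0.1·5.0 = 18.05
Bold: 0.9·19.2 + 0.1·3.1 = 17.59
Highest Hurwicz score = 18.49 → Balanced.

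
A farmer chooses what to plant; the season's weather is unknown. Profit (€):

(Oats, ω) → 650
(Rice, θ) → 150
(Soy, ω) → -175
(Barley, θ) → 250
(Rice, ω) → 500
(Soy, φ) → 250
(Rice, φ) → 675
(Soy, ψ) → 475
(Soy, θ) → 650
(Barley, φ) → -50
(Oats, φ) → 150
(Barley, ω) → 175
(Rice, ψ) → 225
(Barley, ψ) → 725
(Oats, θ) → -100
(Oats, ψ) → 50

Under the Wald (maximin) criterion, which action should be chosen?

Rice

Row minima: Barley=-50, Soy=-175, Oats=-100, Rice=150
Best worst-case = 150 → Rice.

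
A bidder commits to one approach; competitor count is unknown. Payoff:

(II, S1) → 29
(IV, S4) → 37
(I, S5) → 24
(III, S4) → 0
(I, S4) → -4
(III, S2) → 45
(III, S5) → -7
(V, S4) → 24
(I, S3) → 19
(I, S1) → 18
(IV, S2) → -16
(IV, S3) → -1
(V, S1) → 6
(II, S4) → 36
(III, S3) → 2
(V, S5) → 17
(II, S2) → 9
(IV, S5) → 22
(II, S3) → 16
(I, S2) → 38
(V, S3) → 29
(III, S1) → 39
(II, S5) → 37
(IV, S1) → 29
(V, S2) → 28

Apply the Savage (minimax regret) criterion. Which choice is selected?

Column bests: S1=39, S2=45, S3=29, S4=37, S5=37.
I regrets: 21, 7, 10, 41, 13 → max 41
II regrets: 10, 36, 13, 1, 0 → max 36
III regrets: 0, 0, 27, 37, 44 → max 44
IV regrets: 10, 61, 30, 0, 15 → max 61
V regrets: 33, 17, 0, 13, 20 → max 33
Smallest max regret = 33 → V.

V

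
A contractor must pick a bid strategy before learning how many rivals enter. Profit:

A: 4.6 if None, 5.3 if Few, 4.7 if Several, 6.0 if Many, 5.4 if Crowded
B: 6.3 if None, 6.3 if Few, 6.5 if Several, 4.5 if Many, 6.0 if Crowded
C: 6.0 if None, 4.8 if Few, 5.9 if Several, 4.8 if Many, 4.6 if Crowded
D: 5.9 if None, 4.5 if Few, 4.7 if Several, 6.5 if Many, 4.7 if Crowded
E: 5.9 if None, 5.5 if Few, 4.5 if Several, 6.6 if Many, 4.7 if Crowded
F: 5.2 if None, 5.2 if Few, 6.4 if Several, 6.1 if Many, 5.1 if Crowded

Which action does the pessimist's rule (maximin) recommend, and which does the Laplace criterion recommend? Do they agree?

Row minima: A=4.6, B=4.5, C=4.6, D=4.5, E=4.5, F=5.1
Best worst-case = 5.1 → F.
Row averages: A=5.2, B=5.92, C=5.22, D=5.26, E=5.44, F=5.6
Highest average = 5.92 → B.

maximin → F; laplace → B (disagree)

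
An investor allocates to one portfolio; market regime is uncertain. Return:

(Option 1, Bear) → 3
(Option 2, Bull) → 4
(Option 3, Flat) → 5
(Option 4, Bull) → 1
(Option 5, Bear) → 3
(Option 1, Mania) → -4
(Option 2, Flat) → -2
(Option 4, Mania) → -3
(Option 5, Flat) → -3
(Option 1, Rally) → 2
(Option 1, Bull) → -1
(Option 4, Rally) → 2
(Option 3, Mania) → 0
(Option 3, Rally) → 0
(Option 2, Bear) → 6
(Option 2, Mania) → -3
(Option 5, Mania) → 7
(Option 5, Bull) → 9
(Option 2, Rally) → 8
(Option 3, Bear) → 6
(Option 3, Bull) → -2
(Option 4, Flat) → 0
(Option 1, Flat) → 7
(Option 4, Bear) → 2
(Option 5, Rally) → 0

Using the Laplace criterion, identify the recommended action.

Row averages: Option 1=1.4, Option 2=2.6, Option 3=1.8, Option 4=0.4, Option 5=3.2
Highest average = 3.2 → Option 5.

Option 5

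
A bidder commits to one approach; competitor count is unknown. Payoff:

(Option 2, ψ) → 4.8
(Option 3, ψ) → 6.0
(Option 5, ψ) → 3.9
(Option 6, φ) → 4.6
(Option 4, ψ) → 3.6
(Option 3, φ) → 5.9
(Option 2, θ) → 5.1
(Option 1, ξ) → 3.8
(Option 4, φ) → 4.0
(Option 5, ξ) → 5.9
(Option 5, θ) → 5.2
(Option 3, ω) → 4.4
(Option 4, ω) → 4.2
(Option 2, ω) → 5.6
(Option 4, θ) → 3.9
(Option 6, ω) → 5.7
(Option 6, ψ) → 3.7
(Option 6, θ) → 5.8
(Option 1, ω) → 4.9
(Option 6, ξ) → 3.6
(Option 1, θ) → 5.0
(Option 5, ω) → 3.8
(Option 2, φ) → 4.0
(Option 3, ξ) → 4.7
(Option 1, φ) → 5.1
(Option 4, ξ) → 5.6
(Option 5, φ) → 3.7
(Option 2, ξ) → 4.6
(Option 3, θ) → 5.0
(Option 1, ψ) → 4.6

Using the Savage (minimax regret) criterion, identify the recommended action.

Option 3

Column bests: θ=5.8, φ=5.9, ψ=6.0, ω=5.7, ξ=5.9.
Option 1 regrets: 0.8, 0.8, 1.4, 0.8, 2.1 → max 2.1
Option 2 regrets: 0.7, 1.9, 1.2, 0.1, 1.3 → max 1.9
Option 3 regrets: 0.8, 0.0, 0.0, 1.3, 1.2 → max 1.3
Option 4 regrets: 1.9, 1.9, 2.4, 1.5, 0.3 → max 2.4
Option 5 regrets: 0.6, 2.2, 2.1, 1.9, 0.0 → max 2.2
Option 6 regrets: 0.0, 1.3, 2.3, 0.0, 2.3 → max 2.3
Smallest max regret = 1.3 → Option 3.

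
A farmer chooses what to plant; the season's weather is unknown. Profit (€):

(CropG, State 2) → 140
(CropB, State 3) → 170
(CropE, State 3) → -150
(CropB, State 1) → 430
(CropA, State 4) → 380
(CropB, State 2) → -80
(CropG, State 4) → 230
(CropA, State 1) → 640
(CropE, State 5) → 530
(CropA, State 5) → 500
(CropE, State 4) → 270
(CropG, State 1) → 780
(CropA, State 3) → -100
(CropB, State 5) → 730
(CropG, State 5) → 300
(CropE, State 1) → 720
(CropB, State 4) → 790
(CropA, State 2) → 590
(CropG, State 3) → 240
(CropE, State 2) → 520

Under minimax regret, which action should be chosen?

Column bests: State 1=780, State 2=590, State 3=240, State 4=790, State 5=730.
CropA regrets: 140, 0, 340, 410, 230 → max 410
CropG regrets: 0, 450, 0, 560, 430 → max 560
CropE regrets: 60, 70, 390, 520, 200 → max 520
CropB regrets: 350, 670, 70, 0, 0 → max 670
Smallest max regret = 410 → CropA.

CropA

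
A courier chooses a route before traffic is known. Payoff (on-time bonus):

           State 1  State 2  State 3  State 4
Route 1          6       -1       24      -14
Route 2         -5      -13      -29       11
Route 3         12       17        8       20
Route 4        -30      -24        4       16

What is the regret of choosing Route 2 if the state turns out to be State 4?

Best payoff under State 4 is 20.
Regret = 20 − 11 = 9.

9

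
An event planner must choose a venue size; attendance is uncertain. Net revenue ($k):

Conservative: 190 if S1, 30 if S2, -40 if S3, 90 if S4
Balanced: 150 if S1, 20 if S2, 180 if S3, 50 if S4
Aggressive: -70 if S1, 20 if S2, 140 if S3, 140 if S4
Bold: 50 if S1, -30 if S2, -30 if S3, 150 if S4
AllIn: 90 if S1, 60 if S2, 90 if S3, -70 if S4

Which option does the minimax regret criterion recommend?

Balanced

Column bests: S1=190, S2=60, S3=180, S4=150.
Conservative regrets: 0, 30, 220, 60 → max 220
Balanced regrets: 40, 40, 0, 100 → max 100
Aggressive regrets: 260, 40, 40, 10 → max 260
Bold regrets: 140, 90, 210, 0 → max 210
AllIn regrets: 100, 0, 90, 220 → max 220
Smallest max regret = 100 → Balanced.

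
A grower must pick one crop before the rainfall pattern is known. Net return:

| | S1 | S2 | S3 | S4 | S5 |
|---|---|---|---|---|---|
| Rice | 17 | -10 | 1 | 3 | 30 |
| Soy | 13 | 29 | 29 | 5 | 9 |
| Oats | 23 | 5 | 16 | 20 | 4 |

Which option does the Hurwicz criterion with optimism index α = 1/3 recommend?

Rice: 1/3·30 + 2/3·(-10) = 10/3
Soy: 1/3·29 + 2/3·5 = 13
Oats: 1/3·23 + 2/3·4 = 31/3
Highest Hurwicz score = 13 → Soy.

Soy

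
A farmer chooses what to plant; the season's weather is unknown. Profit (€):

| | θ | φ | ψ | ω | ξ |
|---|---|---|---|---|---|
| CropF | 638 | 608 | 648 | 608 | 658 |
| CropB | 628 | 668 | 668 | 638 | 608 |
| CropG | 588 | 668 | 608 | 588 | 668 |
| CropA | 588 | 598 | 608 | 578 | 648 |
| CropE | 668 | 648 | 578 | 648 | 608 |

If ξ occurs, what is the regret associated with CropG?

Best payoff under ξ is 668.
Regret = 668 − 668 = 0.

0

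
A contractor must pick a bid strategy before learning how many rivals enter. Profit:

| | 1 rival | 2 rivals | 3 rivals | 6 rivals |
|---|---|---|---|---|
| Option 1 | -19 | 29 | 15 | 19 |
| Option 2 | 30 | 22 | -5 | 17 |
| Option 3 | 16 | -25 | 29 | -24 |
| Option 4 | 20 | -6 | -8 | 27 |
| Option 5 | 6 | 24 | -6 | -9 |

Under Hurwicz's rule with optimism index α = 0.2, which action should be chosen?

Option 2

Option 1: 0.2·29 + 0.8·(-19) = -9.4
Option 2: 0.2·30 + 0.8·(-5) = 2
Option 3: 0.2·29 + 0.8·(-25) = -14.2
Option 4: 0.2·27 + 0.8·(-8) = -1
Option 5: 0.2·24 + 0.8·(-9) = -2.4
Highest Hurwicz score = 2 → Option 2.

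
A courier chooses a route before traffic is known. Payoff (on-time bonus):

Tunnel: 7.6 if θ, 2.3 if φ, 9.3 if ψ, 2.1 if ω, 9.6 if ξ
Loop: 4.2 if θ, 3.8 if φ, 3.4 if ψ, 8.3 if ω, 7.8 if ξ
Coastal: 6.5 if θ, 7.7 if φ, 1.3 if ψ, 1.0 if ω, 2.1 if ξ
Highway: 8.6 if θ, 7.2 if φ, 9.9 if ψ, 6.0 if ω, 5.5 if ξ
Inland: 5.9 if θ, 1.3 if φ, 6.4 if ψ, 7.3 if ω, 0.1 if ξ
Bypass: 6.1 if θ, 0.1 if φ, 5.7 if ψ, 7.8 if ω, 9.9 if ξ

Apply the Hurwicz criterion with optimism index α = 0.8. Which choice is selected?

Tunnel: 0.8·9.6 + 0.2·2.1 = 8.1
Loop: 0.8·8.3 + 0.2·3.4 = 7.32
Coastal: 0.8·7.7 + 0.2·1.0 = 6.36
Highway: 0.8·9.9 + 0.2·5.5 = 9.02
Inland: 0.8·7.3 + 0.2·0.1 = 5.86
Bypass: 0.8·9.9 + 0.2·0.1 = 7.94
Highest Hurwicz score = 9.02 → Highway.

Highway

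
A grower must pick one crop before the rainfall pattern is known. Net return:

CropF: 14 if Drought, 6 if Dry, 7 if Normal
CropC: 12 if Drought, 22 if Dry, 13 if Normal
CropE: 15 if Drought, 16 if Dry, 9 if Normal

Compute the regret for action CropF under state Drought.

Best payoff under Drought is 15.
Regret = 15 − 14 = 1.

1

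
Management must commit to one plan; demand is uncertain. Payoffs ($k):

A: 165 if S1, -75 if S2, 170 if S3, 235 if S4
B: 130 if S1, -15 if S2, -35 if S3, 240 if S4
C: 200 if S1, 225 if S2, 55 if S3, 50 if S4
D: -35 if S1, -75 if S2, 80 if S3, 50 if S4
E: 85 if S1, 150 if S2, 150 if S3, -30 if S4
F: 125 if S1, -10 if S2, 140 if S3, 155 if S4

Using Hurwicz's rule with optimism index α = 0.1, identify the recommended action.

C

A: 0.1·235 + 0.9·(-75) = -44
B: 0.1·240 + 0.9·(-35) = -7.5
C: 0.1·225 + 0.9·50 = 67.5
D: 0.1·80 + 0.9·(-75) = -59.5
E: 0.1·150 + 0.9·(-30) = -12
F: 0.1·155 + 0.9·(-10) = 6.5
Highest Hurwicz score = 67.5 → C.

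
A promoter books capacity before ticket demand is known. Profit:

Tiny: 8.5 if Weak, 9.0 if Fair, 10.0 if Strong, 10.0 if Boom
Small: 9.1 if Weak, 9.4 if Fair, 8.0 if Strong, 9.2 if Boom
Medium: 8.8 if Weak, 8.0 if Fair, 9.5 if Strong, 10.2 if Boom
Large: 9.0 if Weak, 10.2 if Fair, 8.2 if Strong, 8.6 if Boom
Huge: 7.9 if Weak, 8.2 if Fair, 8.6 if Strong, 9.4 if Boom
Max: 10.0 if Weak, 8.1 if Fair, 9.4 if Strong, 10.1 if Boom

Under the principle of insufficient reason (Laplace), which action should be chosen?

Max

Row averages: Tiny=9.375, Small=8.925, Medium=9.125, Large=9, Huge=8.525, Max=9.4
Highest average = 9.4 → Max.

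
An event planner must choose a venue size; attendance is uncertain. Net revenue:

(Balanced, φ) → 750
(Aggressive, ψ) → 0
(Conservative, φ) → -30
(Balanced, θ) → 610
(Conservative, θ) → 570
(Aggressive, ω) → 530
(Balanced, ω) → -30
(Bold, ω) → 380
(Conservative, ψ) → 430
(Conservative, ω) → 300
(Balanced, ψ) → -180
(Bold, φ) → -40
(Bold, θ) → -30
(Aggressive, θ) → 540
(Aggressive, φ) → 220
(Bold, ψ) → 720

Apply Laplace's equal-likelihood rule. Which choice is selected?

Aggressive

Row averages: Conservative=317.5, Balanced=287.5, Aggressive=322.5, Bold=257.5
Highest average = 322.5 → Aggressive.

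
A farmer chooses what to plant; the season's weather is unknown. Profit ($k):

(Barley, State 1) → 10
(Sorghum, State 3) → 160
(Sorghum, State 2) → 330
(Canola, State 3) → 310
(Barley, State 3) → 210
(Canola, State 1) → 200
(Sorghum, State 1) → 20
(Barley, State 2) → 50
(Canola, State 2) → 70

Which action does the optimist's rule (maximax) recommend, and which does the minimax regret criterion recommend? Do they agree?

Row maxima: Barley=210, Sorghum=330, Canola=310
Best best-case = 330 → Sorghum.
Column bests: State 1=200, State 2=330, State 3=310.
Barley regrets: 190, 280, 100 → max 280
Sorghum regrets: 180, 0, 150 → max 180
Canola regrets: 0, 260, 0 → max 260
Smallest max regret = 180 → Sorghum.

maximax → Sorghum; minimax regret → Sorghum (agree)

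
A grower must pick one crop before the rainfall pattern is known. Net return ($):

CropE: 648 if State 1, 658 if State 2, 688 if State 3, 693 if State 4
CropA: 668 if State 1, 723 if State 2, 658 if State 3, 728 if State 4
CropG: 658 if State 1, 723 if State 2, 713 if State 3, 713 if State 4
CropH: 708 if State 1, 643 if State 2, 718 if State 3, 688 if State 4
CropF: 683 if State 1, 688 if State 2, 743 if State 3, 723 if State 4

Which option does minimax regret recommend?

Column bests: State 1=708, State 2=723, State 3=743, State 4=728.
CropE regrets: 60, 65, 55, 35 → max 65
CropA regrets: 40, 0, 85, 0 → max 85
CropG regrets: 50, 0, 30, 15 → max 50
CropH regrets: 0, 80, 25, 40 → max 80
CropF regrets: 25, 35, 0, 5 → max 35
Smallest max regret = 35 → CropF.

CropF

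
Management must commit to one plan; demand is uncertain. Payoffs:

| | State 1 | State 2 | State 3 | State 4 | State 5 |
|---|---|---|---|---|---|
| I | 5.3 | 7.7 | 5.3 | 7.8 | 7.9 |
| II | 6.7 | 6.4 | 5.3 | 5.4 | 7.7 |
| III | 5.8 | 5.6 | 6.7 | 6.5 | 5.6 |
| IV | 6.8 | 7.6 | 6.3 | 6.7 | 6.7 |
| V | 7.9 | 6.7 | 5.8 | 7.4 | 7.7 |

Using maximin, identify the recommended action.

IV

Row minima: I=5.3, II=5.3, III=5.6, IV=6.3, V=5.8
Best worst-case = 6.3 → IV.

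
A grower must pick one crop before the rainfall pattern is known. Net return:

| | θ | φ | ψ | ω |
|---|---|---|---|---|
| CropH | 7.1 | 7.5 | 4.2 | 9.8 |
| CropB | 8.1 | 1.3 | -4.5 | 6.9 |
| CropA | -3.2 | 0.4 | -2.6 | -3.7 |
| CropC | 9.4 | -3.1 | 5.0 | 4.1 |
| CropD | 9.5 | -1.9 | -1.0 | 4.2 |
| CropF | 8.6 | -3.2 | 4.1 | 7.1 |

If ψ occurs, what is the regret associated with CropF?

Best payoff under ψ is 5.0.
Regret = 5.0 − 4.1 = 0.9.

0.9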